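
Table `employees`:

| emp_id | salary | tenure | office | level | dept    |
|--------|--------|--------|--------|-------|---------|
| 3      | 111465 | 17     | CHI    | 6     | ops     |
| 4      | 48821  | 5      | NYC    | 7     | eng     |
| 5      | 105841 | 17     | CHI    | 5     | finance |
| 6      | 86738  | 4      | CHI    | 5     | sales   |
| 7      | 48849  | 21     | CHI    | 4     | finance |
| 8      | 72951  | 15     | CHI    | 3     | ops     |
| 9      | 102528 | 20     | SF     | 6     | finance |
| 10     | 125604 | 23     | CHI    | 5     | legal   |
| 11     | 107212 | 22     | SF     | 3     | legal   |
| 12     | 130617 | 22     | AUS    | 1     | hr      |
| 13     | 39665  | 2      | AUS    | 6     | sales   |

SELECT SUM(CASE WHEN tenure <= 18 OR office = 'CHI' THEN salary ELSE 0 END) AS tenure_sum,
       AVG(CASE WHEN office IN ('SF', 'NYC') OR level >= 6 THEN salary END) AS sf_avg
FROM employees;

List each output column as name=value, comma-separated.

[tenure_sum: tenure <= 18 OR office = 'CHI']
emp_id=3: ✓ → 111465
emp_id=4: ✓ → 48821
emp_id=5: ✓ → 105841
emp_id=6: ✓ → 86738
emp_id=7: ✓ → 48849
emp_id=8: ✓ → 72951
emp_id=9: ✗
emp_id=10: ✓ → 125604
emp_id=11: ✗
emp_id=12: ✗
emp_id=13: ✓ → 39665
tenure_sum = 111465 + 48821 + 105841 + 86738 + 48849 + 72951 + 125604 + 39665 = 639934
—
[sf_avg: office IN ('SF', 'NYC') OR level >= 6]
emp_id=3: ✓ → 111465
emp_id=4: ✓ → 48821
emp_id=5: ✗
emp_id=6: ✗
emp_id=7: ✗
emp_id=8: ✗
emp_id=9: ✓ → 102528
emp_id=10: ✗
emp_id=11: ✓ → 107212
emp_id=12: ✗
emp_id=13: ✓ → 39665
sf_avg = (111465 + 48821 + 102528 + 107212 + 39665) / 5 = 81938.2

tenure_sum=639934, sf_avg=81938.2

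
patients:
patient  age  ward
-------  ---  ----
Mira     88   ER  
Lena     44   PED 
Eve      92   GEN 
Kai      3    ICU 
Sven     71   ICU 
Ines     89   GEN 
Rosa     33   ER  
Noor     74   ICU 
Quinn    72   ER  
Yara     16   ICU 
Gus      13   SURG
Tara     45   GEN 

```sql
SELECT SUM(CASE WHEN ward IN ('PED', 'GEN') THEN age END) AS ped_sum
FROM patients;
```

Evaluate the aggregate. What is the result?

270

patient=Mira: ✗
patient=Lena: ✓ → 44
patient=Eve: ✓ → 92
patient=Kai: ✗
patient=Sven: ✗
patient=Ines: ✓ → 89
patient=Rosa: ✗
patient=Noor: ✗
patient=Quinn: ✗
patient=Yara: ✗
patient=Gus: ✗
patient=Tara: ✓ → 45
ped_sum = 44 + 92 + 89 + 45 = 270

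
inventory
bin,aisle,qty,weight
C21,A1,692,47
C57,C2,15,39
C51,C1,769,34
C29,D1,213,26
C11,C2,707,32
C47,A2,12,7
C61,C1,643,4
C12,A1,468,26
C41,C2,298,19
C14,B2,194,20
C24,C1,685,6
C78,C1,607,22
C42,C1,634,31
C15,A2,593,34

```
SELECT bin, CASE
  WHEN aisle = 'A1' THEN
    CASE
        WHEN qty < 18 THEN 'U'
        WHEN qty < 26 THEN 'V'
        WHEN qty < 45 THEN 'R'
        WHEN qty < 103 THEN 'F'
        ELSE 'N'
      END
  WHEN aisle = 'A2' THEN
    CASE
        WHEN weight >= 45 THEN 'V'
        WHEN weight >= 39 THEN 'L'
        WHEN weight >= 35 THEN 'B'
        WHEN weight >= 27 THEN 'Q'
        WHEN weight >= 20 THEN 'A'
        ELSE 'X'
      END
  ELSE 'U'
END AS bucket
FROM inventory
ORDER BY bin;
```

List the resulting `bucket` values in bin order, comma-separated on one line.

U, N, U, Q, N, U, U, U, U, X, U, U, U, U

bin=C11: aisle='C2' → outer ELSE → U
bin=C12: aisle='A1' → inner[ELSE] → N
bin=C14: aisle='B2' → outer ELSE → U
bin=C15: aisle='A2' → inner[weight >= 27] → Q
bin=C21: aisle='A1' → inner[ELSE] → N
bin=C24: aisle='C1' → outer ELSE → U
bin=C29: aisle='D1' → outer ELSE → U
bin=C41: aisle='C2' → outer ELSE → U
bin=C42: aisle='C1' → outer ELSE → U
bin=C47: aisle='A2' → inner[ELSE] → X
bin=C51: aisle='C1' → outer ELSE → U
bin=C57: aisle='C2' → outer ELSE → U
bin=C61: aisle='C1' → outer ELSE → U
bin=C78: aisle='C1' → outer ELSE → U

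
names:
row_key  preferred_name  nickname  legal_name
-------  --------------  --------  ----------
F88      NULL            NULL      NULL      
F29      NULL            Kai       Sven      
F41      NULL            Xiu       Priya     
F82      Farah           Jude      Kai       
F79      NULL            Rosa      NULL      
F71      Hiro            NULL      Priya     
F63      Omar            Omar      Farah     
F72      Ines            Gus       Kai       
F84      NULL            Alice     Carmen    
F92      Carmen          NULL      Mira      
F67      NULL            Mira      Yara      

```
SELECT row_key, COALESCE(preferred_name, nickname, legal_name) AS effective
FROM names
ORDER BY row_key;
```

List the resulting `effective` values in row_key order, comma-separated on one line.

row_key=F29: preferred_name=NULL, nickname=Kai → Kai
row_key=F41: preferred_name=NULL, nickname=Xiu → Xiu
row_key=F63: preferred_name=Omar → Omar
row_key=F67: preferred_name=NULL, nickname=Mira → Mira
row_key=F71: preferred_name=Hiro → Hiro
row_key=F72: preferred_name=Ines → Ines
row_key=F79: preferred_name=NULL, nickname=Rosa → Rosa
row_key=F82: preferred_name=Farah → Farah
row_key=F84: preferred_name=NULL, nickname=Alice → Alice
row_key=F88: preferred_name=NULL, nickname=NULL, legal_name=NULL (all NULL) → NULL
row_key=F92: preferred_name=Carmen → Carmen

Kai, Xiu, Omar, Mira, Hiro, Ines, Rosa, Farah, Alice, NULL, Carmen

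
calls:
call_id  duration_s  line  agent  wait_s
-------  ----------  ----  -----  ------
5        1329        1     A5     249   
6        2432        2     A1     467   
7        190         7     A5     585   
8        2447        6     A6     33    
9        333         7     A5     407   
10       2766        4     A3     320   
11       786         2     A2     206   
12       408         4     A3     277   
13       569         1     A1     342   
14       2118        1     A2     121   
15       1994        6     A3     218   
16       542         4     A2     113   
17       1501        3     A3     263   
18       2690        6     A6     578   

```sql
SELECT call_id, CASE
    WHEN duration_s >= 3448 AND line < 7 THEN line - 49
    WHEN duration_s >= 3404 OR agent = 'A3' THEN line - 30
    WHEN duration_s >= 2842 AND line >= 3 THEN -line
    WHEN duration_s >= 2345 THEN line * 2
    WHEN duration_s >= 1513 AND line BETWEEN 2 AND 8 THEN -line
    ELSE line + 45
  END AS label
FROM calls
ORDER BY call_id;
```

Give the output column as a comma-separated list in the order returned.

call_id=5: ELSE → 46
call_id=6: duration_s >= 2345 → 4
call_id=7: ELSE → 52
call_id=8: duration_s >= 2345 → 12
call_id=9: ELSE → 52
call_id=10: duration_s >= 3404 OR agent = 'A3' → -26
call_id=11: ELSE → 47
call_id=12: duration_s >= 3404 OR agent = 'A3' → -26
call_id=13: ELSE → 46
call_id=14: ELSE → 46
call_id=15: duration_s >= 3404 OR agent = 'A3' → -24
call_id=16: ELSE → 49
call_id=17: duration_s >= 3404 OR agent = 'A3' → -27
call_id=18: duration_s >= 2345 → 12

46, 4, 52, 12, 52, -26, 47, -26, 46, 46, -24, 49, -27, 12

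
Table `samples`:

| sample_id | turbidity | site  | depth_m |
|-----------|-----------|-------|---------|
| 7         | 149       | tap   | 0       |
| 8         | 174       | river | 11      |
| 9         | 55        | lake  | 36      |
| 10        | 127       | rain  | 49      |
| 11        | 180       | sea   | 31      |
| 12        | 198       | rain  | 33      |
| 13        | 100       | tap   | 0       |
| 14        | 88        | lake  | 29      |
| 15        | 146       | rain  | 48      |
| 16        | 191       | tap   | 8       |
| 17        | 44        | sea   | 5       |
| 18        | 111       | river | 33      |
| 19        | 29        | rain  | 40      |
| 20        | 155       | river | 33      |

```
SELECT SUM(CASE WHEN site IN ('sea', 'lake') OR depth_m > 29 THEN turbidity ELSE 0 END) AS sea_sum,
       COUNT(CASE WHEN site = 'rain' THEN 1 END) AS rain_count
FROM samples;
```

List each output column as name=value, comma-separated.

sea_sum=1133, rain_count=4

[sea_sum: site IN ('sea', 'lake') OR depth_m > 29]
sample_id=7: ✗
sample_id=8: ✗
sample_id=9: ✓ → 55
sample_id=10: ✓ → 127
sample_id=11: ✓ → 180
sample_id=12: ✓ → 198
sample_id=13: ✗
sample_id=14: ✓ → 88
sample_id=15: ✓ → 146
sample_id=16: ✗
sample_id=17: ✓ → 44
sample_id=18: ✓ → 111
sample_id=19: ✓ → 29
sample_id=20: ✓ → 155
sea_sum = 55 + 127 + 180 + 198 + 88 + 146 + 44 + 111 + 29 + 155 = 1133
—
[rain_count: site = 'rain']
sample_id=7: ✗
sample_id=8: ✗
sample_id=9: ✗
sample_id=10: ✓ → 1
sample_id=11: ✗
sample_id=12: ✓ → 1
sample_id=13: ✗
sample_id=14: ✗
sample_id=15: ✓ → 1
sample_id=16: ✗
sample_id=17: ✗
sample_id=18: ✗
sample_id=19: ✓ → 1
sample_id=20: ✗
rain_count = COUNT(1, 1, 1, 1) = 4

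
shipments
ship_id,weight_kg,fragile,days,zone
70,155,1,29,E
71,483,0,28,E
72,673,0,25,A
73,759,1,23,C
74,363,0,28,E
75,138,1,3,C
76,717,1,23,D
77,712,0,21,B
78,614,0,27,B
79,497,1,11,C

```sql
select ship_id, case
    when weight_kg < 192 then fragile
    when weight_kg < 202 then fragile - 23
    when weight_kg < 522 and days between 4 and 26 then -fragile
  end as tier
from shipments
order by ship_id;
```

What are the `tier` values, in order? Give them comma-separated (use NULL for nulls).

1, NULL, NULL, NULL, NULL, 1, NULL, NULL, NULL, -1

ship_id=70: weight_kg < 192 → 1
ship_id=71: (no match → NULL) → NULL
ship_id=72: (no match → NULL) → NULL
ship_id=73: (no match → NULL) → NULL
ship_id=74: (no match → NULL) → NULL
ship_id=75: weight_kg < 192 → 1
ship_id=76: (no match → NULL) → NULL
ship_id=77: (no match → NULL) → NULL
ship_id=78: (no match → NULL) → NULL
ship_id=79: weight_kg < 522 and days between 4 and 26 → -1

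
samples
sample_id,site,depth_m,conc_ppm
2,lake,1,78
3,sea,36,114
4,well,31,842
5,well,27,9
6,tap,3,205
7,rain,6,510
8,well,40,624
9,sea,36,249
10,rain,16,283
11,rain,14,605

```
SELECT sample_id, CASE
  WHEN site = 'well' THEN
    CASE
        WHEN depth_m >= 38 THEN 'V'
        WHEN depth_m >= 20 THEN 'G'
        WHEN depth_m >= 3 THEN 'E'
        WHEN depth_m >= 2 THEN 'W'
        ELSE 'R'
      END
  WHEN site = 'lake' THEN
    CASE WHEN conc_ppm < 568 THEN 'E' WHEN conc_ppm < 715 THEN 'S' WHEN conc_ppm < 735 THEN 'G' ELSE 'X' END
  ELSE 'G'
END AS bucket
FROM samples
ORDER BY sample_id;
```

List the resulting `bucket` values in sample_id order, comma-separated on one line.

sample_id=2: site='lake' → inner[conc_ppm < 568] → E
sample_id=3: site='sea' → outer ELSE → G
sample_id=4: site='well' → inner[depth_m >= 20] → G
sample_id=5: site='well' → inner[depth_m >= 20] → G
sample_id=6: site='tap' → outer ELSE → G
sample_id=7: site='rain' → outer ELSE → G
sample_id=8: site='well' → inner[depth_m >= 38] → V
sample_id=9: site='sea' → outer ELSE → G
sample_id=10: site='rain' → outer ELSE → G
sample_id=11: site='rain' → outer ELSE → G

E, G, G, G, G, G, V, G, G, G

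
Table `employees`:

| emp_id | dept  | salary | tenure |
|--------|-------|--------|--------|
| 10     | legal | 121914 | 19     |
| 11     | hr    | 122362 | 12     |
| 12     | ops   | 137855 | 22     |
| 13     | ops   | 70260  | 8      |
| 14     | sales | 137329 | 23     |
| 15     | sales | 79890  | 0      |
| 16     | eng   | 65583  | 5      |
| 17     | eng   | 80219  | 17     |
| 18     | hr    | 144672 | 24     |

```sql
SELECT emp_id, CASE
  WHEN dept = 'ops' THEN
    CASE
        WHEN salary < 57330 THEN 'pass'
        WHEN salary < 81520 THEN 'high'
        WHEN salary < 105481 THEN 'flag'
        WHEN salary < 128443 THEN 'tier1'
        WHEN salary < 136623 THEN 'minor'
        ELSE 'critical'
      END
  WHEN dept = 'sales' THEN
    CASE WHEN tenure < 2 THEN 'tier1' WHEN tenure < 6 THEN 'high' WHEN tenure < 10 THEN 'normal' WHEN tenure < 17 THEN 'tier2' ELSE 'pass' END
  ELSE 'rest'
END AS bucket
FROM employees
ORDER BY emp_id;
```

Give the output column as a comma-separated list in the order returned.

emp_id=10: dept='legal' → outer ELSE → rest
emp_id=11: dept='hr' → outer ELSE → rest
emp_id=12: dept='ops' → inner[ELSE] → critical
emp_id=13: dept='ops' → inner[salary < 81520] → high
emp_id=14: dept='sales' → inner[ELSE] → pass
emp_id=15: dept='sales' → inner[tenure < 2] → tier1
emp_id=16: dept='eng' → outer ELSE → rest
emp_id=17: dept='eng' → outer ELSE → rest
emp_id=18: dept='hr' → outer ELSE → rest

rest, rest, critical, high, pass, tier1, rest, rest, rest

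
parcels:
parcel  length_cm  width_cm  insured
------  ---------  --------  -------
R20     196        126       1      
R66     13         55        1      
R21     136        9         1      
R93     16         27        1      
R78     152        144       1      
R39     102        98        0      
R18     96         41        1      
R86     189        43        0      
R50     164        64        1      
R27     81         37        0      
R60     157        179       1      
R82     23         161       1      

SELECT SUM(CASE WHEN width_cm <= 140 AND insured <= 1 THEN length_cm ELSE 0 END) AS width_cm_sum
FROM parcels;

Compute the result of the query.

parcel=R20: ✓ → 196
parcel=R66: ✓ → 13
parcel=R21: ✓ → 136
parcel=R93: ✓ → 16
parcel=R78: ✗
parcel=R39: ✓ → 102
parcel=R18: ✓ → 96
parcel=R86: ✓ → 189
parcel=R50: ✓ → 164
parcel=R27: ✓ → 81
parcel=R60: ✗
parcel=R82: ✗
width_cm_sum = 196 + 13 + 136 + 16 + 102 + 96 + 189 + 164 + 81 = 993

993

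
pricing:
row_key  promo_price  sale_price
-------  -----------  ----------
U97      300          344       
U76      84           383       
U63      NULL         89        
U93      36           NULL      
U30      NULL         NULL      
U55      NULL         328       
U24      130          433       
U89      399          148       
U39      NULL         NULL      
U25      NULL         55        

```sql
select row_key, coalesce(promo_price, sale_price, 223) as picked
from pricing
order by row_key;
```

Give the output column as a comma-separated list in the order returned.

row_key=U24: promo_price=130 → 130
row_key=U25: promo_price=NULL, sale_price=55 → 55
row_key=U30: promo_price=NULL, sale_price=NULL, → literal 223 → 223
row_key=U39: promo_price=NULL, sale_price=NULL, → literal 223 → 223
row_key=U55: promo_price=NULL, sale_price=328 → 328
row_key=U63: promo_price=NULL, sale_price=89 → 89
row_key=U76: promo_price=84 → 84
row_key=U89: promo_price=399 → 399
row_key=U93: promo_price=36 → 36
row_key=U97: promo_price=300 → 300

130, 55, 223, 223, 328, 89, 84, 399, 36, 300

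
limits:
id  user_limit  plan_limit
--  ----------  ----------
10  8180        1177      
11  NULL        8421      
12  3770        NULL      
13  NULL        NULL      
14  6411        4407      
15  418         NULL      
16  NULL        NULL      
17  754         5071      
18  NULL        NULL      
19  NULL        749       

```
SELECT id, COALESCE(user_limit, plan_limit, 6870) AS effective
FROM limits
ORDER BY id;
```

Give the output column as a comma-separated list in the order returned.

id=10: user_limit=8180 → 8180
id=11: user_limit=NULL, plan_limit=8421 → 8421
id=12: user_limit=3770 → 3770
id=13: user_limit=NULL, plan_limit=NULL, → literal 6870 → 6870
id=14: user_limit=6411 → 6411
id=15: user_limit=418 → 418
id=16: user_limit=NULL, plan_limit=NULL, → literal 6870 → 6870
id=17: user_limit=754 → 754
id=18: user_limit=NULL, plan_limit=NULL, → literal 6870 → 6870
id=19: user_limit=NULL, plan_limit=749 → 749

8180, 8421, 3770, 6870, 6411, 418, 6870, 754, 6870, 749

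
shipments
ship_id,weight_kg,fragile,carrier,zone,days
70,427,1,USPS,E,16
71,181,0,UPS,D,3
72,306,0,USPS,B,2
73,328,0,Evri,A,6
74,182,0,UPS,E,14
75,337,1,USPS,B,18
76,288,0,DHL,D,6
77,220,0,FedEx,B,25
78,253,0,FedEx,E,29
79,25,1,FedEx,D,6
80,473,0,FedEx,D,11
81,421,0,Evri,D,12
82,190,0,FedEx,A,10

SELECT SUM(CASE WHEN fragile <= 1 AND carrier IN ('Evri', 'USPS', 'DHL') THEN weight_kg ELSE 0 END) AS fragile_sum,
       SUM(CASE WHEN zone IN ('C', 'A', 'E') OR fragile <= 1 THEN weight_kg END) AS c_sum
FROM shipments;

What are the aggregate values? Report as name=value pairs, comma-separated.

[fragile_sum: fragile <= 1 AND carrier IN ('Evri', 'USPS', 'DHL')]
ship_id=70: ✓ → 427
ship_id=71: ✗
ship_id=72: ✓ → 306
ship_id=73: ✓ → 328
ship_id=74: ✗
ship_id=75: ✓ → 337
ship_id=76: ✓ → 288
ship_id=77: ✗
ship_id=78: ✗
ship_id=79: ✗
ship_id=80: ✗
ship_id=81: ✓ → 421
ship_id=82: ✗
fragile_sum = 427 + 306 + 328 + 337 + 288 + 421 = 2107
—
[c_sum: zone IN ('C', 'A', 'E') OR fragile <= 1]
ship_id=70: ✓ → 427
ship_id=71: ✓ → 181
ship_id=72: ✓ → 306
ship_id=73: ✓ → 328
ship_id=74: ✓ → 182
ship_id=75: ✓ → 337
ship_id=76: ✓ → 288
ship_id=77: ✓ → 220
ship_id=78: ✓ → 253
ship_id=79: ✓ → 25
ship_id=80: ✓ → 473
ship_id=81: ✓ → 421
ship_id=82: ✓ → 190
c_sum = 427 + 181 + 306 + 328 + 182 + 337 + 288 + 220 + 253 + 25 + 473 + 421 + 190 = 3631

fragile_sum=2107, c_sum=3631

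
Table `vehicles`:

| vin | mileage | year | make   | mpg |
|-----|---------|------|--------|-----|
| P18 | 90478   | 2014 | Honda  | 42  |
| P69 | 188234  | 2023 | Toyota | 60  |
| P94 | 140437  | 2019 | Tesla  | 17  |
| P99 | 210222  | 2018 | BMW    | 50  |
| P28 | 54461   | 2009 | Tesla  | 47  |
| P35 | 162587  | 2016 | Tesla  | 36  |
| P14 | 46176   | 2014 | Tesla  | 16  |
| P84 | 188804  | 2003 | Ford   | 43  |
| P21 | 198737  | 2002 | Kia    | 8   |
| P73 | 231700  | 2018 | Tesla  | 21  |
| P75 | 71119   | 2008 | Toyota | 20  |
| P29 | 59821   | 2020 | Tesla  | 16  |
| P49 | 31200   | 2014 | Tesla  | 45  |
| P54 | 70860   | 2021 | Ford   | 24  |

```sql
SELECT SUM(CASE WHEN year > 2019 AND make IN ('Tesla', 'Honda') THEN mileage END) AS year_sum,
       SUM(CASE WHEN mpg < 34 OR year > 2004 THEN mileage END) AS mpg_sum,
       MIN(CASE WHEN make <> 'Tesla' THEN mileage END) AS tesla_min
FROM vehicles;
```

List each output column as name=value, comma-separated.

year_sum=59821, mpg_sum=1556032, tesla_min=70860

[year_sum: year > 2019 AND make IN ('Tesla', 'Honda')]
vin=P18: ✗
vin=P69: ✗
vin=P94: ✗
vin=P99: ✗
vin=P28: ✗
vin=P35: ✗
vin=P14: ✗
vin=P84: ✗
vin=P21: ✗
vin=P73: ✗
vin=P75: ✗
vin=P29: ✓ → 59821
vin=P49: ✗
vin=P54: ✗
year_sum = 59821
—
[mpg_sum: mpg < 34 OR year > 2004]
vin=P18: ✓ → 90478
vin=P69: ✓ → 188234
vin=P94: ✓ → 140437
vin=P99: ✓ → 210222
vin=P28: ✓ → 54461
vin=P35: ✓ → 162587
vin=P14: ✓ → 46176
vin=P84: ✗
vin=P21: ✓ → 198737
vin=P73: ✓ → 231700
vin=P75: ✓ → 71119
vin=P29: ✓ → 59821
vin=P49: ✓ → 31200
vin=P54: ✓ → 70860
mpg_sum = 90478 + 188234 + 140437 + 210222 + 54461 + 162587 + 46176 + 198737 + 231700 + 71119 + 59821 + 31200 + 70860 = 1556032
—
[tesla_min: make <> 'Tesla']
vin=P18: ✓ → 90478
vin=P69: ✓ → 188234
vin=P94: ✗
vin=P99: ✓ → 210222
vin=P28: ✗
vin=P35: ✗
vin=P14: ✗
vin=P84: ✓ → 188804
vin=P21: ✓ → 198737
vin=P73: ✗
vin=P75: ✓ → 71119
vin=P29: ✗
vin=P49: ✗
vin=P54: ✓ → 70860
tesla_min = MIN(90478, 188234, 210222, 188804, 198737, 71119, 70860) = 70860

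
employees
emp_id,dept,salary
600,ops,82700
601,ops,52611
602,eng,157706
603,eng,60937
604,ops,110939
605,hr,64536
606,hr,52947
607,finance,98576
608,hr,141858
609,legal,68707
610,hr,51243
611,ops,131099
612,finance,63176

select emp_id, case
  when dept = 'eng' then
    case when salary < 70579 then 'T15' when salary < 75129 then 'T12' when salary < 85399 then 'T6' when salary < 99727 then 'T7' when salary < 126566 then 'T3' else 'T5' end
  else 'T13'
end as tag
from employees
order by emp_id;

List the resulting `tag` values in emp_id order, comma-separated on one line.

T13, T13, T5, T15, T13, T13, T13, T13, T13, T13, T13, T13, T13

emp_id=600: dept='ops' → outer ELSE → T13
emp_id=601: dept='ops' → outer ELSE → T13
emp_id=602: dept='eng' → inner[ELSE] → T5
emp_id=603: dept='eng' → inner[salary < 70579] → T15
emp_id=604: dept='ops' → outer ELSE → T13
emp_id=605: dept='hr' → outer ELSE → T13
emp_id=606: dept='hr' → outer ELSE → T13
emp_id=607: dept='finance' → outer ELSE → T13
emp_id=608: dept='hr' → outer ELSE → T13
emp_id=609: dept='legal' → outer ELSE → T13
emp_id=610: dept='hr' → outer ELSE → T13
emp_id=611: dept='ops' → outer ELSE → T13
emp_id=612: dept='finance' → outer ELSE → T13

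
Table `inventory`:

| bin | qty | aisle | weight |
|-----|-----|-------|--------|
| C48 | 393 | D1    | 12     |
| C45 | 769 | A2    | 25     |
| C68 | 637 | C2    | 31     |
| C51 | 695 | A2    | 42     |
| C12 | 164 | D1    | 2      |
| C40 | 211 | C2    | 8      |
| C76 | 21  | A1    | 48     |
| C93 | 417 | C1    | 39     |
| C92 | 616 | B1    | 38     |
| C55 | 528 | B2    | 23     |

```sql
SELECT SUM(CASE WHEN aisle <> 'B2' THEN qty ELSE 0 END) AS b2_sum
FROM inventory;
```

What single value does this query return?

bin=C48: ✓ → 393
bin=C45: ✓ → 769
bin=C68: ✓ → 637
bin=C51: ✓ → 695
bin=C12: ✓ → 164
bin=C40: ✓ → 211
bin=C76: ✓ → 21
bin=C93: ✓ → 417
bin=C92: ✓ → 616
bin=C55: ✗
b2_sum = 393 + 769 + 637 + 695 + 164 + 211 + 21 + 417 + 616 = 3923

3923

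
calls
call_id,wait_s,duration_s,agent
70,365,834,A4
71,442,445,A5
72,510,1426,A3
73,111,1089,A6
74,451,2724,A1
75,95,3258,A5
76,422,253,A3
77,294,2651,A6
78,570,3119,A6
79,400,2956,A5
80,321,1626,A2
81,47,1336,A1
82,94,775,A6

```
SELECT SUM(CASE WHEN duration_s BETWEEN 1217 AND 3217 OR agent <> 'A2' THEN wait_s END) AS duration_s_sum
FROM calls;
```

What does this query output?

4122

call_id=70: ✓ → 365
call_id=71: ✓ → 442
call_id=72: ✓ → 510
call_id=73: ✓ → 111
call_id=74: ✓ → 451
call_id=75: ✓ → 95
call_id=76: ✓ → 422
call_id=77: ✓ → 294
call_id=78: ✓ → 570
call_id=79: ✓ → 400
call_id=80: ✓ → 321
call_id=81: ✓ → 47
call_id=82: ✓ → 94
duration_s_sum = 365 + 442 + 510 + 111 + 451 + 95 + 422 + 294 + 570 + 400 + 321 + 47 + 94 = 4122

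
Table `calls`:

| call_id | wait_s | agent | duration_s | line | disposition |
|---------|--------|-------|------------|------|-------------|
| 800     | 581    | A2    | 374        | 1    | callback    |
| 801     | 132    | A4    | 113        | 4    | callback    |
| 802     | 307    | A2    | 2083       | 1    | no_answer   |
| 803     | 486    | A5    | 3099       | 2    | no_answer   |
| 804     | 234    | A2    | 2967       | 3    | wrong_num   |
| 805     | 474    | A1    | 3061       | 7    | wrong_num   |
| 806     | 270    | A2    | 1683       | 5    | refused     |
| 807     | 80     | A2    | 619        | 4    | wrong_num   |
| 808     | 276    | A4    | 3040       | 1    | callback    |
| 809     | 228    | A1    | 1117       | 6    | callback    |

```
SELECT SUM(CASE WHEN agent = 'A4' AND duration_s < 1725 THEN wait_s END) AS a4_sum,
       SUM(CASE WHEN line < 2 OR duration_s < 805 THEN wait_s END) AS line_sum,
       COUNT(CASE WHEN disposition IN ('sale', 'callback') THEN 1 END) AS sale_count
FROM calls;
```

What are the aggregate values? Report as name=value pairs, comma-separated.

a4_sum=132, line_sum=1376, sale_count=4

[a4_sum: agent = 'A4' AND duration_s < 1725]
call_id=800: ✗
call_id=801: ✓ → 132
call_id=802: ✗
call_id=803: ✗
call_id=804: ✗
call_id=805: ✗
call_id=806: ✗
call_id=807: ✗
call_id=808: ✗
call_id=809: ✗
a4_sum = 132
—
[line_sum: line < 2 OR duration_s < 805]
call_id=800: ✓ → 581
call_id=801: ✓ → 132
call_id=802: ✓ → 307
call_id=803: ✗
call_id=804: ✗
call_id=805: ✗
call_id=806: ✗
call_id=807: ✓ → 80
call_id=808: ✓ → 276
call_id=809: ✗
line_sum = 581 + 132 + 307 + 80 + 276 = 1376
—
[sale_count: disposition IN ('sale', 'callback')]
call_id=800: ✓ → 1
call_id=801: ✓ → 1
call_id=802: ✗
call_id=803: ✗
call_id=804: ✗
call_id=805: ✗
call_id=806: ✗
call_id=807: ✗
call_id=808: ✓ → 1
call_id=809: ✓ → 1
sale_count = COUNT(1, 1, 1, 1) = 4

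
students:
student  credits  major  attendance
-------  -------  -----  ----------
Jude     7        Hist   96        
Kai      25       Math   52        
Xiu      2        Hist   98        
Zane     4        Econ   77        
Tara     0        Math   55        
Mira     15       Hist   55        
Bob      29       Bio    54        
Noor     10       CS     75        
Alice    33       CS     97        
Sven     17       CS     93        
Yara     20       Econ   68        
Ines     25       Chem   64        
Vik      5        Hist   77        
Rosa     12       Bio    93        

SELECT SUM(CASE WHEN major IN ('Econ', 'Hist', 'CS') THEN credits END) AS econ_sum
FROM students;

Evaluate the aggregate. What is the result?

113

student=Jude: ✓ → 7
student=Kai: ✗
student=Xiu: ✓ → 2
student=Zane: ✓ → 4
student=Tara: ✗
student=Mira: ✓ → 15
student=Bob: ✗
student=Noor: ✓ → 10
student=Alice: ✓ → 33
student=Sven: ✓ → 17
student=Yara: ✓ → 20
student=Ines: ✗
student=Vik: ✓ → 5
student=Rosa: ✗
econ_sum = 7 + 2 + 4 + 15 + 10 + 33 + 17 + 20 + 5 = 113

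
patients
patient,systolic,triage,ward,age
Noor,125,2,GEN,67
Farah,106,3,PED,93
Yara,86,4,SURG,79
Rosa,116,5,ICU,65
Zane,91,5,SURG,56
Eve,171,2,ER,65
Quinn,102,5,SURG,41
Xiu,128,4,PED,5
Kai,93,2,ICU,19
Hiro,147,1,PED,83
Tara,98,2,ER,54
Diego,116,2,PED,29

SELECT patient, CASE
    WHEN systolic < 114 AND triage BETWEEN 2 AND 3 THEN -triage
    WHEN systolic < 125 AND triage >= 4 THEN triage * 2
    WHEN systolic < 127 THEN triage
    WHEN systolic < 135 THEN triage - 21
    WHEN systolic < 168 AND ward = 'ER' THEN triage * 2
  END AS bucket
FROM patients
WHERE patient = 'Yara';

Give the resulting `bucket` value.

8

patient = Yara: systolic=86, triage=4, ward=SURG, age=79.
systolic < 114 AND triage BETWEEN 2 AND 3 → false
systolic < 125 AND triage >= 4 → true → 8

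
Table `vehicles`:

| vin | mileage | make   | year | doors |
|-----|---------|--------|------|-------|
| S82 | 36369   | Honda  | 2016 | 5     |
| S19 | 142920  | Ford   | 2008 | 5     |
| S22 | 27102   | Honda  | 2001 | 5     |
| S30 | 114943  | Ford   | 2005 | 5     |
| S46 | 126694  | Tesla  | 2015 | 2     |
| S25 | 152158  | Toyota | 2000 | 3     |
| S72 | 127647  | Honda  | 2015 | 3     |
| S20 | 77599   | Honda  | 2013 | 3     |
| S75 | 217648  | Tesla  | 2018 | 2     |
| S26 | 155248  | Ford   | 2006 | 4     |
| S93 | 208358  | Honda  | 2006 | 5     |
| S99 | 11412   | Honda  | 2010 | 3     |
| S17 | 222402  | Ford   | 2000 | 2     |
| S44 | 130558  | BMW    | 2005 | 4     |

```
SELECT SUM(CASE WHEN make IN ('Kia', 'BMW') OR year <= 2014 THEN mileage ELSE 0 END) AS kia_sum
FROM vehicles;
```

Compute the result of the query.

1242700

vin=S82: ✗
vin=S19: ✓ → 142920
vin=S22: ✓ → 27102
vin=S30: ✓ → 114943
vin=S46: ✗
vin=S25: ✓ → 152158
vin=S72: ✗
vin=S20: ✓ → 77599
vin=S75: ✗
vin=S26: ✓ → 155248
vin=S93: ✓ → 208358
vin=S99: ✓ → 11412
vin=S17: ✓ → 222402
vin=S44: ✓ → 130558
kia_sum = 142920 + 27102 + 114943 + 152158 + 77599 + 155248 + 208358 + 11412 + 222402 + 130558 = 1242700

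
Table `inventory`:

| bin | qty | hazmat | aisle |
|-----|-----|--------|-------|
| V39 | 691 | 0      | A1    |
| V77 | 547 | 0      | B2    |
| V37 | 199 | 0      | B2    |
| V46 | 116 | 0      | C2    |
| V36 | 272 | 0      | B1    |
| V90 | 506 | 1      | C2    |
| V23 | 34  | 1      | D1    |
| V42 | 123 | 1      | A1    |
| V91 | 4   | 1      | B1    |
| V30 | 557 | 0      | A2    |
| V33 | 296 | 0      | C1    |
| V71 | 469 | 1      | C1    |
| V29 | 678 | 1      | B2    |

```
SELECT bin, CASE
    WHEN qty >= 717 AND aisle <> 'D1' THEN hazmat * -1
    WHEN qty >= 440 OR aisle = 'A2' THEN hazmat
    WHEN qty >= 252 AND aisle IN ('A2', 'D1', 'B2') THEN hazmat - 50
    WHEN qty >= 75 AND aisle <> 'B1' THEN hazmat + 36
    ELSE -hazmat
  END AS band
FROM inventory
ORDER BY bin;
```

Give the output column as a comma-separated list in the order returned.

bin=V23: ELSE → -1
bin=V29: qty >= 440 OR aisle = 'A2' → 1
bin=V30: qty >= 440 OR aisle = 'A2' → 0
bin=V33: qty >= 75 AND aisle <> 'B1' → 36
bin=V36: ELSE → 0
bin=V37: qty >= 75 AND aisle <> 'B1' → 36
bin=V39: qty >= 440 OR aisle = 'A2' → 0
bin=V42: qty >= 75 AND aisle <> 'B1' → 37
bin=V46: qty >= 75 AND aisle <> 'B1' → 36
bin=V71: qty >= 440 OR aisle = 'A2' → 1
bin=V77: qty >= 440 OR aisle = 'A2' → 0
bin=V90: qty >= 440 OR aisle = 'A2' → 1
bin=V91: ELSE → -1

-1, 1, 0, 36, 0, 36, 0, 37, 36, 1, 0, 1, -1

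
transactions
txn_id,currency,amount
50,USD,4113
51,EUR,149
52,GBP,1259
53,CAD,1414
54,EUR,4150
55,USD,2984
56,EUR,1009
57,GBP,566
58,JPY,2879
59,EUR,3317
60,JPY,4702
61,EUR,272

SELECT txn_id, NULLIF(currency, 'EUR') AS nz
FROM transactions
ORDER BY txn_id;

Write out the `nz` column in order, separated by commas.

USD, NULL, GBP, CAD, NULL, USD, NULL, GBP, JPY, NULL, JPY, NULL

txn_id=50: currency=USD vs EUR: differ → USD
txn_id=51: currency=EUR vs EUR: equal → NULL
txn_id=52: currency=GBP vs EUR: differ → GBP
txn_id=53: currency=CAD vs EUR: differ → CAD
txn_id=54: currency=EUR vs EUR: equal → NULL
txn_id=55: currency=USD vs EUR: differ → USD
txn_id=56: currency=EUR vs EUR: equal → NULL
txn_id=57: currency=GBP vs EUR: differ → GBP
txn_id=58: currency=JPY vs EUR: differ → JPY
txn_id=59: currency=EUR vs EUR: equal → NULL
txn_id=60: currency=JPY vs EUR: differ → JPY
txn_id=61: currency=EUR vs EUR: equal → NULL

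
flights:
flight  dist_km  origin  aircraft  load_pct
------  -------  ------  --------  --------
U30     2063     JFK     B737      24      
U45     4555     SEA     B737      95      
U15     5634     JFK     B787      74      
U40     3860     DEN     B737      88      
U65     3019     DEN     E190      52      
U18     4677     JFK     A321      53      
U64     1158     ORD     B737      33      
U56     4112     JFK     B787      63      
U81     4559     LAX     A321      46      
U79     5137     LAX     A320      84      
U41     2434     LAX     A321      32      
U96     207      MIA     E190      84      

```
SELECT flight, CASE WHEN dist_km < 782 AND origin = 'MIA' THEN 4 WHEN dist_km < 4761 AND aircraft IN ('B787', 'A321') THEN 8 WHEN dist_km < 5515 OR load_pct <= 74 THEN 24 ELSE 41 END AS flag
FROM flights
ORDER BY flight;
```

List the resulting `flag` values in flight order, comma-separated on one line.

flight=U15: dist_km < 5515 OR load_pct <= 74 → 24
flight=U18: dist_km < 4761 AND aircraft IN ('B787', 'A321') → 8
flight=U30: dist_km < 5515 OR load_pct <= 74 → 24
flight=U40: dist_km < 5515 OR load_pct <= 74 → 24
flight=U41: dist_km < 4761 AND aircraft IN ('B787', 'A321') → 8
flight=U45: dist_km < 5515 OR load_pct <= 74 → 24
flight=U56: dist_km < 4761 AND aircraft IN ('B787', 'A321') → 8
flight=U64: dist_km < 5515 OR load_pct <= 74 → 24
flight=U65: dist_km < 5515 OR load_pct <= 74 → 24
flight=U79: dist_km < 5515 OR load_pct <= 74 → 24
flight=U81: dist_km < 4761 AND aircraft IN ('B787', 'A321') → 8
flight=U96: dist_km < 782 AND origin = 'MIA' → 4

24, 8, 24, 24, 8, 24, 8, 24, 24, 24, 8, 4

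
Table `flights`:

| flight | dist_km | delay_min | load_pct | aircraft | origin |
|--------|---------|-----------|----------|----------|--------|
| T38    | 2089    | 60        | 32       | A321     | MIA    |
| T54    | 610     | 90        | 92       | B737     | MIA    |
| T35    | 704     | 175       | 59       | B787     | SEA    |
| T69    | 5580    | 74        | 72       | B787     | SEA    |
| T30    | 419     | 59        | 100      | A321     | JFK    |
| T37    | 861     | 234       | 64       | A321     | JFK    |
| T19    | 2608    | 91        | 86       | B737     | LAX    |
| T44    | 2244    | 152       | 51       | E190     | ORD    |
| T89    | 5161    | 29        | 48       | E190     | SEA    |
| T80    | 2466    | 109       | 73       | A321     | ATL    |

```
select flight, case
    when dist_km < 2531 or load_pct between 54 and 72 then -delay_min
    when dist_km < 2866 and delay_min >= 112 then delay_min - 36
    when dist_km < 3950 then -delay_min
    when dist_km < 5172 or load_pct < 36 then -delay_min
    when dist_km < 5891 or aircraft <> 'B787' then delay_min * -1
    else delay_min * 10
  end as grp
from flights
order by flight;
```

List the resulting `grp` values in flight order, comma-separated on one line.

-91, -59, -175, -234, -60, -152, -90, -74, -109, -29

flight=T19: dist_km < 3950 → -91
flight=T30: dist_km < 2531 or load_pct between 54 and 72 → -59
flight=T35: dist_km < 2531 or load_pct between 54 and 72 → -175
flight=T37: dist_km < 2531 or load_pct between 54 and 72 → -234
flight=T38: dist_km < 2531 or load_pct between 54 and 72 → -60
flight=T44: dist_km < 2531 or load_pct between 54 and 72 → -152
flight=T54: dist_km < 2531 or load_pct between 54 and 72 → -90
flight=T69: dist_km < 2531 or load_pct between 54 and 72 → -74
flight=T80: dist_km < 2531 or load_pct between 54 and 72 → -109
flight=T89: dist_km < 5172 or load_pct < 36 → -29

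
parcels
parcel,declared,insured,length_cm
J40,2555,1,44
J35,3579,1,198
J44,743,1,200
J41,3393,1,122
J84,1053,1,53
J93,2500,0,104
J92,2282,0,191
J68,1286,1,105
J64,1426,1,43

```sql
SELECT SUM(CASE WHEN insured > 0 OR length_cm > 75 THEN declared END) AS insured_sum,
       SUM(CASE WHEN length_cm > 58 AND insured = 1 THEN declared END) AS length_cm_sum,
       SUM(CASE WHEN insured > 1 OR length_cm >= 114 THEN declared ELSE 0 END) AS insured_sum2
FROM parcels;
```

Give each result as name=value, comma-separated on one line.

[insured_sum: insured > 0 OR length_cm > 75]
parcel=J40: ✓ → 2555
parcel=J35: ✓ → 3579
parcel=J44: ✓ → 743
parcel=J41: ✓ → 3393
parcel=J84: ✓ → 1053
parcel=J93: ✓ → 2500
parcel=J92: ✓ → 2282
parcel=J68: ✓ → 1286
parcel=J64: ✓ → 1426
insured_sum = 2555 + 3579 + 743 + 3393 + 1053 + 2500 + 2282 + 1286 + 1426 = 18817
—
[length_cm_sum: length_cm > 58 AND insured = 1]
parcel=J40: ✗
parcel=J35: ✓ → 3579
parcel=J44: ✓ → 743
parcel=J41: ✓ → 3393
parcel=J84: ✗
parcel=J93: ✗
parcel=J92: ✗
parcel=J68: ✓ → 1286
parcel=J64: ✗
length_cm_sum = 3579 + 743 + 3393 + 1286 = 9001
—
[insured_sum2: insured > 1 OR length_cm >= 114]
parcel=J40: ✗
parcel=J35: ✓ → 3579
parcel=J44: ✓ → 743
parcel=J41: ✓ → 3393
parcel=J84: ✗
parcel=J93: ✗
parcel=J92: ✓ → 2282
parcel=J68: ✗
parcel=J64: ✗
insured_sum2 = 3579 + 743 + 3393 + 2282 = 9997

insured_sum=18817, length_cm_sum=9001, insured_sum2=9997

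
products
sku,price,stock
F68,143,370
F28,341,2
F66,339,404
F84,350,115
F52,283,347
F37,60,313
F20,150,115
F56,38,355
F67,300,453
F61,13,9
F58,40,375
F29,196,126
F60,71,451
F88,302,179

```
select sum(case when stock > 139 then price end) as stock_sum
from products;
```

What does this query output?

sku=F68: ✓ → 143
sku=F28: ✗
sku=F66: ✓ → 339
sku=F84: ✗
sku=F52: ✓ → 283
sku=F37: ✓ → 60
sku=F20: ✗
sku=F56: ✓ → 38
sku=F67: ✓ → 300
sku=F61: ✗
sku=F58: ✓ → 40
sku=F29: ✗
sku=F60: ✓ → 71
sku=F88: ✓ → 302
stock_sum = 143 + 339 + 283 + 60 + 38 + 300 + 40 + 71 + 302 = 1576

1576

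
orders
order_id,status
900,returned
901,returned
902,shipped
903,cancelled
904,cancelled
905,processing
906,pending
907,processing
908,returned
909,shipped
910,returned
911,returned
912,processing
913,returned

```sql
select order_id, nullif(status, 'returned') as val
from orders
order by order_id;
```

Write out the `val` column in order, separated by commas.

NULL, NULL, shipped, cancelled, cancelled, processing, pending, processing, NULL, shipped, NULL, NULL, processing, NULL

order_id=900: status=returned vs returned: equal → NULL
order_id=901: status=returned vs returned: equal → NULL
order_id=902: status=shipped vs returned: differ → shipped
order_id=903: status=cancelled vs returned: differ → cancelled
order_id=904: status=cancelled vs returned: differ → cancelled
order_id=905: status=processing vs returned: differ → processing
order_id=906: status=pending vs returned: differ → pending
order_id=907: status=processing vs returned: differ → processing
order_id=908: status=returned vs returned: equal → NULL
order_id=909: status=shipped vs returned: differ → shipped
order_id=910: status=returned vs returned: equal → NULL
order_id=911: status=returned vs returned: equal → NULL
order_id=912: status=processing vs returned: differ → processing
order_id=913: status=returned vs returned: equal → NULL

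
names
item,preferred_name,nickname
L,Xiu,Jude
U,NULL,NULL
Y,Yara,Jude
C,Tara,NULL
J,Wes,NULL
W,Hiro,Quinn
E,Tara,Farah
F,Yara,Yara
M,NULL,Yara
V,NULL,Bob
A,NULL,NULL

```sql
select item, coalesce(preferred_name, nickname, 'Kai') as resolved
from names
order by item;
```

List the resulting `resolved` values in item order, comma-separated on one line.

item=A: preferred_name=NULL, nickname=NULL, → literal Kai → Kai
item=C: preferred_name=Tara → Tara
item=E: preferred_name=Tara → Tara
item=F: preferred_name=Yara → Yara
item=J: preferred_name=Wes → Wes
item=L: preferred_name=Xiu → Xiu
item=M: preferred_name=NULL, nickname=Yara → Yara
item=U: preferred_name=NULL, nickname=NULL, → literal Kai → Kai
item=V: preferred_name=NULL, nickname=Bob → Bob
item=W: preferred_name=Hiro → Hiro
item=Y: preferred_name=Yara → Yara

Kai, Tara, Tara, Yara, Wes, Xiu, Yara, Kai, Bob, Hiro, Yara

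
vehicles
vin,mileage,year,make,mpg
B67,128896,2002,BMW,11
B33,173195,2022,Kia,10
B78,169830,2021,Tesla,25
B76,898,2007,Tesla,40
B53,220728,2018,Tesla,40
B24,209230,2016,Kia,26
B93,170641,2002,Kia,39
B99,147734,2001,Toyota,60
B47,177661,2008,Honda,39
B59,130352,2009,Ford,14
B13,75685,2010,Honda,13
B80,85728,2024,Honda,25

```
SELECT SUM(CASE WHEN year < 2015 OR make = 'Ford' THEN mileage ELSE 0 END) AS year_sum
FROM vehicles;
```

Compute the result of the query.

831867

vin=B67: ✓ → 128896
vin=B33: ✗
vin=B78: ✗
vin=B76: ✓ → 898
vin=B53: ✗
vin=B24: ✗
vin=B93: ✓ → 170641
vin=B99: ✓ → 147734
vin=B47: ✓ → 177661
vin=B59: ✓ → 130352
vin=B13: ✓ → 75685
vin=B80: ✗
year_sum = 128896 + 898 + 170641 + 147734 + 177661 + 130352 + 75685 = 831867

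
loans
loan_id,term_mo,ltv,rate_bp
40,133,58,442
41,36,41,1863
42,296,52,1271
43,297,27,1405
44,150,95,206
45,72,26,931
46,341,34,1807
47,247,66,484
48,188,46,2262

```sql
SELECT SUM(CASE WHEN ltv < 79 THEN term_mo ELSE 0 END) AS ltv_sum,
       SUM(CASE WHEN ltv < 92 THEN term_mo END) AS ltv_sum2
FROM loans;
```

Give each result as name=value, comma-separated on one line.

[ltv_sum: ltv < 79]
loan_id=40: ✓ → 133
loan_id=41: ✓ → 36
loan_id=42: ✓ → 296
loan_id=43: ✓ → 297
loan_id=44: ✗
loan_id=45: ✓ → 72
loan_id=46: ✓ → 341
loan_id=47: ✓ → 247
loan_id=48: ✓ → 188
ltv_sum = 133 + 36 + 296 + 297 + 72 + 341 + 247 + 188 = 1610
—
[ltv_sum2: ltv < 92]
loan_id=40: ✓ → 133
loan_id=41: ✓ → 36
loan_id=42: ✓ → 296
loan_id=43: ✓ → 297
loan_id=44: ✗
loan_id=45: ✓ → 72
loan_id=46: ✓ → 341
loan_id=47: ✓ → 247
loan_id=48: ✓ → 188
ltv_sum2 = 133 + 36 + 296 + 297 + 72 + 341 + 247 + 188 = 1610

ltv_sum=1610, ltv_sum2=1610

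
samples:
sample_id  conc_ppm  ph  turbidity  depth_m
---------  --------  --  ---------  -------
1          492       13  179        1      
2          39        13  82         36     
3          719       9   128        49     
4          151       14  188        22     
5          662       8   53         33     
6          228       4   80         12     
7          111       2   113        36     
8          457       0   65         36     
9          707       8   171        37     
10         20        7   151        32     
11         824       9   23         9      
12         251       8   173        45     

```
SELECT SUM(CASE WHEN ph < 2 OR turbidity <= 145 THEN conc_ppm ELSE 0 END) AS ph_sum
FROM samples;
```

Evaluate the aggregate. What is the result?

3040

sample_id=1: ✗
sample_id=2: ✓ → 39
sample_id=3: ✓ → 719
sample_id=4: ✗
sample_id=5: ✓ → 662
sample_id=6: ✓ → 228
sample_id=7: ✓ → 111
sample_id=8: ✓ → 457
sample_id=9: ✗
sample_id=10: ✗
sample_id=11: ✓ → 824
sample_id=12: ✗
ph_sum = 39 + 719 + 662 + 228 + 111 + 457 + 824 = 3040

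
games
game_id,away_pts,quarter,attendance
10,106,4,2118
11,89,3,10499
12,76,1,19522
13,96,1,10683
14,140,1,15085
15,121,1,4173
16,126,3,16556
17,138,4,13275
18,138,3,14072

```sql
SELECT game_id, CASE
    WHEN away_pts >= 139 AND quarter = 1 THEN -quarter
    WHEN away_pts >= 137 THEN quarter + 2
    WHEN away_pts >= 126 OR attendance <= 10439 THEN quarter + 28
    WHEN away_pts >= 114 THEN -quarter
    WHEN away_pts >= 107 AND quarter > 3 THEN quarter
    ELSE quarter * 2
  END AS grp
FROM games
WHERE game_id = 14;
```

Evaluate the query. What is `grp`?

-1

game_id = 14: away_pts=140, quarter=1, attendance=15085.
away_pts >= 139 AND quarter = 1 → true → -1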